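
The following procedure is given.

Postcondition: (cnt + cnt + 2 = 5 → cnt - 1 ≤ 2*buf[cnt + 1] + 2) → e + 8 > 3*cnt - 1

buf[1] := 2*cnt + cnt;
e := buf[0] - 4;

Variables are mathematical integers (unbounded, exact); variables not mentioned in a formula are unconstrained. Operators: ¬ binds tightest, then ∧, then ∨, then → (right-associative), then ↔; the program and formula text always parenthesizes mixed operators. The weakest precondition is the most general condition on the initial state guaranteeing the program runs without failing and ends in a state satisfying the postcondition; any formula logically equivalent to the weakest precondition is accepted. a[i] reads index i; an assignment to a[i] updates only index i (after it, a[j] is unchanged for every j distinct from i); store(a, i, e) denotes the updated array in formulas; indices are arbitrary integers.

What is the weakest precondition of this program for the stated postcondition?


Working backward. After the program, the postcondition (cnt + cnt + 2 = 5 → cnt - 1 ≤ 2*buf[cnt + 1] + 2) → e + 8 > 3*cnt - 1 must hold; in canonical form it is (2*cnt = 3 → cnt ≤ 2*buf[cnt + 1] + 3) → e > 3*cnt - 9.
Before e := buf[0] - 4: (2*cnt = 3 → cnt ≤ 2*buf[cnt + 1] + 3) → buf[0] > 3*cnt - 5
Before buf[1] := 2*cnt + cnt: (2*cnt = 3 → cnt ≤ 2*store(buf, 1, 3*cnt)[cnt + 1] + 3) → buf[0] > 3*cnt - 5
Answer: WP = (2*cnt = 3 → cnt ≤ 2*store(buf, 1, 3*cnt)[cnt + 1] + 3) → buf[0] > 3*cnt - 5


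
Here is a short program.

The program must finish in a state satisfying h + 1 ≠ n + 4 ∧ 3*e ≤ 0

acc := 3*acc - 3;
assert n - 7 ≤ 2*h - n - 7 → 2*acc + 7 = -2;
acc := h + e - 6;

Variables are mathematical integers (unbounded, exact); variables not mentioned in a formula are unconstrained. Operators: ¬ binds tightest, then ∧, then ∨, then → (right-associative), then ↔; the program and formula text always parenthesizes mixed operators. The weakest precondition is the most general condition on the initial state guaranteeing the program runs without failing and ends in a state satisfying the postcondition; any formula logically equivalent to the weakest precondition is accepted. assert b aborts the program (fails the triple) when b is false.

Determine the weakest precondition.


Working backward. After the program, the postcondition h + 1 ≠ n + 4 ∧ 3*e ≤ 0 must hold; in canonical form it is h ≠ n + 3 ∧ 3*e ≤ 0.
Before acc := h + e - 6: h ≠ n + 3 ∧ 3*e ≤ 0
Before assert n - 7 ≤ 2*h - n - 7 → 2*acc + 7 = -2: (2*n ≤ 2*h → 2*acc = -9) ∧ h ≠ n + 3 ∧ 3*e ≤ 0
Before acc := 3*acc - 3: (2*n ≤ 2*h → 6*acc = -3) ∧ h ≠ n + 3 ∧ 3*e ≤ 0
Answer: WP = (2*n ≤ 2*h → 6*acc = -3) ∧ h ≠ n + 3 ∧ 3*e ≤ 0


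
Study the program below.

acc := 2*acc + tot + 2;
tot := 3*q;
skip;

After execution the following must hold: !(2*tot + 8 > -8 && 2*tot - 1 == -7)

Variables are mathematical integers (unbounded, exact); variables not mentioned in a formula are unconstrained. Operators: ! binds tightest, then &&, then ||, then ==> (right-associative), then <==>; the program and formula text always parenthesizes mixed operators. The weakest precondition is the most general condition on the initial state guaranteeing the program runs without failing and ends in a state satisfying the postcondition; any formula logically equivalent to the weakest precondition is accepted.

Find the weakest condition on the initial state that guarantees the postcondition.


Working backward. After the program, the postcondition !(2*tot + 8 > -8 && 2*tot - 1 == -7) must hold; in canonical form it is !(2*tot > -16 && 2*tot == -6).
Before skip: !(2*tot > -16 && 2*tot == -6)
Before tot := 3*q: !(6*q > -16 && 6*q == -6)
Before acc := 2*acc + tot + 2: !(6*q > -16 && 6*q == -6)
Answer: WP = !(6*q > -16 && 6*q == -6)


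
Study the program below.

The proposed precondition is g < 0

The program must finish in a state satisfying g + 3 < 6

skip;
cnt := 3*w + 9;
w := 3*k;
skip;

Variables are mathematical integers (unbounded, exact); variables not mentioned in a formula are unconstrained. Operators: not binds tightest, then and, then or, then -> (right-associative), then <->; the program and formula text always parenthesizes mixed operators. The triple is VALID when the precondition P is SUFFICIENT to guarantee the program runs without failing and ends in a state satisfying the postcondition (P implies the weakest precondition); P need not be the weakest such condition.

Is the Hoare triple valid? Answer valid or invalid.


Working backward. After the program, the postcondition g + 3 < 6 must hold; in canonical form it is g < 3.
Before skip: g < 3
Before w := 3*k: g < 3
Before cnt := 3*w + 9: g < 3
Before skip: g < 3
The weakest precondition is g < 3.
Check whether g < 0 implies it.
Every state satisfying the precondition satisfies the weakest precondition: the implication holds.
Answer: valid


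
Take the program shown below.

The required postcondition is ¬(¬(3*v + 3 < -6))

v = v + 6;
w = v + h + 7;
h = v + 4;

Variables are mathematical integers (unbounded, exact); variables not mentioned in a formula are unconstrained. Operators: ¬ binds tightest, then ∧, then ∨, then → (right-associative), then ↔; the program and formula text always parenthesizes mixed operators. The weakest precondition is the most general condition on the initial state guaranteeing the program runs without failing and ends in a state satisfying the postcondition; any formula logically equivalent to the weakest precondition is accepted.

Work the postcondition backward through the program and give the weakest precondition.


Working backward. After the program, the postcondition ¬(¬(3*v + 3 < -6)) must hold; in canonical form it is 3*v < -9.
Before h := v + 4: 3*v < -9
Before w := v + h + 7: 3*v < -9
Before v := v + 6: 3*v < -27
Answer: WP = 3*v < -27


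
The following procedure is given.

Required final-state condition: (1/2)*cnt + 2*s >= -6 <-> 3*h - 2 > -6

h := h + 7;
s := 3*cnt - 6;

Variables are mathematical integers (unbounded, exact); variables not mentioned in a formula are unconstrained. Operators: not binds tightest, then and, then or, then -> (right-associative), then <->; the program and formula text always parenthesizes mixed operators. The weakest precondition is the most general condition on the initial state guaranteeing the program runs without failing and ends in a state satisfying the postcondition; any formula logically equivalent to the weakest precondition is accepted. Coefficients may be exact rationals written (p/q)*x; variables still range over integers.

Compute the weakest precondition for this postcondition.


Working backward. After the program, the postcondition (1/2)*cnt + 2*s >= -6 <-> 3*h - 2 > -6 must hold; in canonical form it is (1/2)*cnt + 2*s >= -6 <-> 3*h > -4.
Before s := 3*cnt - 6: (13/2)*cnt >= 6 <-> 3*h > -4
Before h := h + 7: (13/2)*cnt >= 6 <-> 3*h > -25
Answer: WP = (13/2)*cnt >= 6 <-> 3*h > -25


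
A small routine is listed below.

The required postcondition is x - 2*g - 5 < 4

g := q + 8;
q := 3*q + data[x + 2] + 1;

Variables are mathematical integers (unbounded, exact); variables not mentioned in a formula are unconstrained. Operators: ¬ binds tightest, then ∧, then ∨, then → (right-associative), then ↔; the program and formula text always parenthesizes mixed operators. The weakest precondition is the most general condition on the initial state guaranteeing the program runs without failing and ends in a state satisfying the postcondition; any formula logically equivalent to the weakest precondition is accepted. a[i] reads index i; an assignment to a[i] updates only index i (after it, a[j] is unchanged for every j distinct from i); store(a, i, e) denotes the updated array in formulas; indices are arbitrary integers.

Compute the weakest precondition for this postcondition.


Working backward. After the program, the postcondition x - 2*g - 5 < 4 must hold; in canonical form it is x < 2*g + 9.
Before q := 3*q + data[x + 2] + 1: x < 2*g + 9
Before g := q + 8: x < 2*q + 25
Answer: WP = x < 2*q + 25


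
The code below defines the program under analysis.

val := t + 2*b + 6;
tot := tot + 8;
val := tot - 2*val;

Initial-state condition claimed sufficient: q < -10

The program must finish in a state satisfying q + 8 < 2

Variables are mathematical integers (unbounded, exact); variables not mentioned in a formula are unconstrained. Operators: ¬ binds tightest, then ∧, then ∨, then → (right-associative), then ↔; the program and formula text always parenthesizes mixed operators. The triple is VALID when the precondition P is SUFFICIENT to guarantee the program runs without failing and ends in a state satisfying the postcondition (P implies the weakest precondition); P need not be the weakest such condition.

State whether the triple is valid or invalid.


Working backward. After the program, the postcondition q + 8 < 2 must hold; in canonical form it is q < -6.
Before val := tot - 2*val: q < -6
Before tot := tot + 8: q < -6
Before val := t + 2*b + 6: q < -6
The weakest precondition is q < -6.
Check whether q < -10 implies it.
Every state satisfying the precondition satisfies the weakest precondition: the implication holds.
Answer: valid


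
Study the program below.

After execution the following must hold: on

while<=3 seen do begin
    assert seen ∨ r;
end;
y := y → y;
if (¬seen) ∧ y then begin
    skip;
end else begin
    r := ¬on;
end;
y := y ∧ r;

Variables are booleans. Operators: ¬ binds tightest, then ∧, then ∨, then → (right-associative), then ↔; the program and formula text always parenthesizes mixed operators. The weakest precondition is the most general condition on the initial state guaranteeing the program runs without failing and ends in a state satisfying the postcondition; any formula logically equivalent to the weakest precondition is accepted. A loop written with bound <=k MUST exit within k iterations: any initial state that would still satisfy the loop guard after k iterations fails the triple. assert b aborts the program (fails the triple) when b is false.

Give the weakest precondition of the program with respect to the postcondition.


Working backward. After the program, on must hold.
Before y := y ∧ r: on
Then branch requires on; else branch requires on.
Before the if: (((¬seen) ∧ y) → on) ∧ ((¬((¬seen) ∧ y)) → on)
Before y := y → y: ((¬seen) → on) ∧ (seen → on)
Before the loop (bound <=3), unroll the exhaustion recursion (WP_0 = exit-now case; WP_j = one more guarded iteration, up to j = 3):
  WP_0: (¬seen) ∧ ((¬seen) → on) ∧ (seen → on)
  WP_1: (seen → ((seen ∨ r) ∧ (¬seen) ∧ ((¬seen) → on) ∧ (seen → on))) ∧ ((¬seen) → (((¬seen) → on) ∧ (seen → on)))
  WP_2: (seen → ((seen ∨ r) ∧ (seen → ((seen ∨ r) ∧ (¬seen) ∧ ((¬seen) → on) ∧ (seen → on))) ∧ ((¬seen) → (((¬seen) → on) ∧ (seen → on))))) ∧ ((¬seen) → (((¬seen) → on) ∧ (seen → on)))
  WP_3: (seen → ((seen ∨ r) ∧ (seen → ((seen ∨ r) ∧ (seen → ((seen ∨ r) ∧ (¬seen) ∧ ((¬seen) → on) ∧ (seen → on))) ∧ ((¬seen) → (((¬seen) → on) ∧ (seen → on))))) ∧ ((¬seen) → (((¬seen) → on) ∧ (seen → on))))) ∧ ((¬seen) → (((¬seen) → on) ∧ (seen → on)))
So before the loop: (seen → ((seen ∨ r) ∧ (seen → ((seen ∨ r) ∧ (seen → ((seen ∨ r) ∧ (¬seen) ∧ ((¬seen) → on) ∧ (seen → on))) ∧ ((¬seen) → (((¬seen) → on) ∧ (seen → on))))) ∧ ((¬seen) → (((¬seen) → on) ∧ (seen → on))))) ∧ ((¬seen) → (((¬seen) → on) ∧ (seen → on)))
Answer: WP = (seen → ((seen ∨ r) ∧ (seen → ((seen ∨ r) ∧ (seen → ((seen ∨ r) ∧ (¬seen) ∧ ((¬seen) → on) ∧ (seen → on))) ∧ ((¬seen) → (((¬seen) → on) ∧ (seen → on))))) ∧ ((¬seen) → (((¬seen) → on) ∧ (seen → on))))) ∧ ((¬seen) → (((¬seen) → on) ∧ (seen → on)))


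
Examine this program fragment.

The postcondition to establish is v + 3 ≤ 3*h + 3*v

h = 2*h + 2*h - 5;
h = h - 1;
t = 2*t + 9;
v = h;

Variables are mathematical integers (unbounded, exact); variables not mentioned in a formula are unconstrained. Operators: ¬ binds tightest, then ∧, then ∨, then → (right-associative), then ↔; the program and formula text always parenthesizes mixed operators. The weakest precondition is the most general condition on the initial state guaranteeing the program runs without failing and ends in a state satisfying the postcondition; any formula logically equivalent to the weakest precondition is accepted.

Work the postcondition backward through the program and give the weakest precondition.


Working backward. After the program, the postcondition v + 3 ≤ 3*h + 3*v must hold; in canonical form it is 3*h + 2*v ≥ 3.
Before v := h: 5*h ≥ 3
Before t := 2*t + 9: 5*h ≥ 3
Before h := h - 1: 5*h ≥ 8
Before h := 2*h + 2*h - 5: 20*h ≥ 33
Answer: WP = 20*h ≥ 33


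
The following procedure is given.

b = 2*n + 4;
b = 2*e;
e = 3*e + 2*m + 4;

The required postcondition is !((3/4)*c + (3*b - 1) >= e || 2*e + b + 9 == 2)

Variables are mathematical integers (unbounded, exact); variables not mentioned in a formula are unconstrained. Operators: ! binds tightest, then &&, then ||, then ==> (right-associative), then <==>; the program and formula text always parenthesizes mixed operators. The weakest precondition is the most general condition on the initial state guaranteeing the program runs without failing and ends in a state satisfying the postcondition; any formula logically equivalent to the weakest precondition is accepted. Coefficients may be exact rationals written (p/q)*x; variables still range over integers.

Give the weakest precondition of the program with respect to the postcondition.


Working backward. After the program, the postcondition !((3/4)*c + (3*b - 1) >= e || 2*e + b + 9 == 2) must hold; in canonical form it is !(3*b + (3/4)*c >= e + 1 || b + 2*e == -7).
Before e := 3*e + 2*m + 4: !(3*b + (3/4)*c >= 3*e + 2*m + 5 || b + 6*e + 4*m == -15)
Before b := 2*e: !((3/4)*c + 3*e >= 2*m + 5 || 8*e + 4*m == -15)
Before b := 2*n + 4: !((3/4)*c + 3*e >= 2*m + 5 || 8*e + 4*m == -15)
Answer: WP = !((3/4)*c + 3*e >= 2*m + 5 || 8*e + 4*m == -15)


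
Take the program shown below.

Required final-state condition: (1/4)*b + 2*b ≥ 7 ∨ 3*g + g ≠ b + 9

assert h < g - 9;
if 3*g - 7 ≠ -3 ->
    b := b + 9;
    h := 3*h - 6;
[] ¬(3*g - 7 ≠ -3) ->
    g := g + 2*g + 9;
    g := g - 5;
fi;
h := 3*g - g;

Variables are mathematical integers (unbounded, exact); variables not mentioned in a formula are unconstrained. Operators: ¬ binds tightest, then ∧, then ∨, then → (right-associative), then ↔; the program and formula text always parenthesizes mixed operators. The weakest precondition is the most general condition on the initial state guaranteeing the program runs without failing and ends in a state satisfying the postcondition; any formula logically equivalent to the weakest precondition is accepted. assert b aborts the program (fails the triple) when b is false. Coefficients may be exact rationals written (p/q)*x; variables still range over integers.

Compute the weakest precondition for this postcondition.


Working backward. After the program, the postcondition (1/4)*b + 2*b ≥ 7 ∨ 3*g + g ≠ b + 9 must hold; in canonical form it is (9/4)*b ≥ 7 ∨ 4*g ≠ b + 9.
Before h := 3*g - g: (9/4)*b ≥ 7 ∨ 4*g ≠ b + 9
Then branch requires (9/4)*b ≥ -53/4 ∨ 4*g ≠ b + 18; else branch requires (9/4)*b ≥ 7 ∨ 12*g ≠ b - 7.
Before the if: (3*g ≠ 4 → ((9/4)*b ≥ -53/4 ∨ 4*g ≠ b + 18)) ∧ ((¬(3*g ≠ 4)) → ((9/4)*b ≥ 7 ∨ 12*g ≠ b - 7))
Before assert h < g - 9: h < g - 9 ∧ (3*g ≠ 4 → ((9/4)*b ≥ -53/4 ∨ 4*g ≠ b + 18)) ∧ ((¬(3*g ≠ 4)) → ((9/4)*b ≥ 7 ∨ 12*g ≠ b - 7))
Answer: WP = h < g - 9 ∧ (3*g ≠ 4 → ((9/4)*b ≥ -53/4 ∨ 4*g ≠ b + 18)) ∧ ((¬(3*g ≠ 4)) → ((9/4)*b ≥ 7 ∨ 12*g ≠ b - 7))


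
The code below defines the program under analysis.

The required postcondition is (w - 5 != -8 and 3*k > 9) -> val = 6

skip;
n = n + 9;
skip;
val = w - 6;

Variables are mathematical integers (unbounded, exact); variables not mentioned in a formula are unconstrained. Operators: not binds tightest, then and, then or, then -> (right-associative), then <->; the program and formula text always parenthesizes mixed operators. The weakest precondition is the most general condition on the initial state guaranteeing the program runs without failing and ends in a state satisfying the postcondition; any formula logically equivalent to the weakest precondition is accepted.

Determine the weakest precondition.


Working backward. After the program, the postcondition (w - 5 != -8 and 3*k > 9) -> val = 6 must hold; in canonical form it is (w != -3 and 3*k > 9) -> val = 6.
Before val := w - 6: (w != -3 and 3*k > 9) -> w = 12
Before skip: (w != -3 and 3*k > 9) -> w = 12
Before n := n + 9: (w != -3 and 3*k > 9) -> w = 12
Before skip: (w != -3 and 3*k > 9) -> w = 12
Answer: WP = (w != -3 and 3*k > 9) -> w = 12


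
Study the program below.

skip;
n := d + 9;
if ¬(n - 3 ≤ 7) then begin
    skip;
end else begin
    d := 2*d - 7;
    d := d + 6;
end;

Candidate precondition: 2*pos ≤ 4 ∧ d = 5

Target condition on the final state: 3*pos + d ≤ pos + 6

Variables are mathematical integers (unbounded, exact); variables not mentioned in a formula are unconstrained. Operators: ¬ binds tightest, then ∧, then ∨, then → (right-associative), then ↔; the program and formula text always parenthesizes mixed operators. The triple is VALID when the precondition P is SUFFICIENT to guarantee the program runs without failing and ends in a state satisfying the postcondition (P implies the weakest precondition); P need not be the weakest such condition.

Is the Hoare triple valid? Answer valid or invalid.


Working backward. After the program, the postcondition 3*pos + d ≤ pos + 6 must hold; in canonical form it is d + 2*pos ≤ 6.
Then branch requires d + 2*pos ≤ 6; else branch requires 2*d + 2*pos ≤ 7.
Before the if: ((¬(n ≤ 10)) → d + 2*pos ≤ 6) ∧ (n ≤ 10 → 2*d + 2*pos ≤ 7)
Before n := d + 9: ((¬(d ≤ 1)) → d + 2*pos ≤ 6) ∧ (d ≤ 1 → 2*d + 2*pos ≤ 7)
Before skip: ((¬(d ≤ 1)) → d + 2*pos ≤ 6) ∧ (d ≤ 1 → 2*d + 2*pos ≤ 7)
The weakest precondition is ((¬(d ≤ 1)) → d + 2*pos ≤ 6) ∧ (d ≤ 1 → 2*d + 2*pos ≤ 7).
Check whether 2*pos ≤ 4 ∧ d = 5 implies it.
Countermodel: at the initial state d = 5, pos = 1, the precondition holds but the weakest precondition fails.
Answer: invalid


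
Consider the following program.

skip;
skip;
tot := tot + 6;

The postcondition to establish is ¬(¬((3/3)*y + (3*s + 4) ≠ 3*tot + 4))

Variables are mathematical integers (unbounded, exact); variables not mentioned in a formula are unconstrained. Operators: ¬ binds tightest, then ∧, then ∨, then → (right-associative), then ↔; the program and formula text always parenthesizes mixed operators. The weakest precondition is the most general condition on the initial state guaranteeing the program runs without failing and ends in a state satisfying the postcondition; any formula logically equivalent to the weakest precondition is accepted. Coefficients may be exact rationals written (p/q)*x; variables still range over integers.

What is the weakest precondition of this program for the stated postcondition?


Working backward. After the program, the postcondition ¬(¬((3/3)*y + (3*s + 4) ≠ 3*tot + 4)) must hold; in canonical form it is 3*s + y ≠ 3*tot.
Before tot := tot + 6: 3*s + y ≠ 3*tot + 18
Before skip: 3*s + y ≠ 3*tot + 18
Before skip: 3*s + y ≠ 3*tot + 18
Answer: WP = 3*s + y ≠ 3*tot + 18


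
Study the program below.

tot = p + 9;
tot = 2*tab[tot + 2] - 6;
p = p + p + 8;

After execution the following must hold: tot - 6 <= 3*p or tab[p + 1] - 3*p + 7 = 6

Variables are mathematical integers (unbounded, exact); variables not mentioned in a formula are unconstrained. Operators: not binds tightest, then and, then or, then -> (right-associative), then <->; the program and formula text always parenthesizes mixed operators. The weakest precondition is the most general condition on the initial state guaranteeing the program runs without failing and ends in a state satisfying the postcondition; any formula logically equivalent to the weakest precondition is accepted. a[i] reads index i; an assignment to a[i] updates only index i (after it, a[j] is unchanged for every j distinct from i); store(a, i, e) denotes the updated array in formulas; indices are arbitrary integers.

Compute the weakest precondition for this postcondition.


Working backward. After the program, the postcondition tot - 6 <= 3*p or tab[p + 1] - 3*p + 7 = 6 must hold; in canonical form it is tot <= 3*p + 6 or tab[p + 1] = 3*p - 1.
Before p := p + p + 8: tot <= 6*p + 30 or tab[2*p + 9] = 6*p + 23
Before tot := 2*tab[tot + 2] - 6: 2*tab[tot + 2] <= 6*p + 36 or tab[2*p + 9] = 6*p + 23
Before tot := p + 9: 2*tab[p + 11] <= 6*p + 36 or tab[2*p + 9] = 6*p + 23
Answer: WP = 2*tab[p + 11] <= 6*p + 36 or tab[2*p + 9] = 6*p + 23


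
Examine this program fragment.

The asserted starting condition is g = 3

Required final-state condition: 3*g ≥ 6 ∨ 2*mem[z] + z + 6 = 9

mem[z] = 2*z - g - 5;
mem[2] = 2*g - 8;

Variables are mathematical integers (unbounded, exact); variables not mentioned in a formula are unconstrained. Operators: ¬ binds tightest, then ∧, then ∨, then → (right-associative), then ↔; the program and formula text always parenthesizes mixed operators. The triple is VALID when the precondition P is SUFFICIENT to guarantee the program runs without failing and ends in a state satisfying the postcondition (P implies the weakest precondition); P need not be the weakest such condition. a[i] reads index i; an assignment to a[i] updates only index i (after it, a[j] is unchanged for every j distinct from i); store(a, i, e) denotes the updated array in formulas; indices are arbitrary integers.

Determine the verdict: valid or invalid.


Working backward. After the program, the postcondition 3*g ≥ 6 ∨ 2*mem[z] + z + 6 = 9 must hold; in canonical form it is 3*g ≥ 6 ∨ 2*mem[z] + z = 3.
Before mem[2] := 2*g - 8: 3*g ≥ 6 ∨ 2*store(mem, 2, 2*g - 8)[z] + z = 3
Before mem[z] := 2*z - g - 5: 3*g ≥ 6 ∨ 2*store(store(mem, z, -g + 2*z - 5), 2, 2*g - 8)[z] + z = 3
The weakest precondition is 3*g ≥ 6 ∨ 2*store(store(mem, z, -g + 2*z - 5), 2, 2*g - 8)[z] + z = 3.
Check whether g = 3 implies it.
Every state satisfying the precondition satisfies the weakest precondition: the implication holds.
Answer: valid


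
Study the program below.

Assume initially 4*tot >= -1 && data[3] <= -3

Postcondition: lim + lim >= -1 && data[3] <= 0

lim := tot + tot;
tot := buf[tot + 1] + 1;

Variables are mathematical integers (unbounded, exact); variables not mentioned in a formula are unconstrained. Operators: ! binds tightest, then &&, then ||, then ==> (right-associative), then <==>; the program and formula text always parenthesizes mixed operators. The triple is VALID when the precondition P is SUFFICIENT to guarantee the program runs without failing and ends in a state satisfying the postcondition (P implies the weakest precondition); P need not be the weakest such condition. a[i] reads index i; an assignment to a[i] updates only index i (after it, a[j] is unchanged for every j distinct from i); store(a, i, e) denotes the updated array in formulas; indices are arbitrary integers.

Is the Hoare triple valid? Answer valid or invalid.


Working backward. After the program, the postcondition lim + lim >= -1 && data[3] <= 0 must hold; in canonical form it is 2*lim >= -1 && data[3] <= 0.
Before tot := buf[tot + 1] + 1: 2*lim >= -1 && data[3] <= 0
Before lim := tot + tot: 4*tot >= -1 && data[3] <= 0
The weakest precondition is 4*tot >= -1 && data[3] <= 0.
Check whether 4*tot >= -1 && data[3] <= -3 implies it.
Every state satisfying the precondition satisfies the weakest precondition: the implication holds.
Answer: valid


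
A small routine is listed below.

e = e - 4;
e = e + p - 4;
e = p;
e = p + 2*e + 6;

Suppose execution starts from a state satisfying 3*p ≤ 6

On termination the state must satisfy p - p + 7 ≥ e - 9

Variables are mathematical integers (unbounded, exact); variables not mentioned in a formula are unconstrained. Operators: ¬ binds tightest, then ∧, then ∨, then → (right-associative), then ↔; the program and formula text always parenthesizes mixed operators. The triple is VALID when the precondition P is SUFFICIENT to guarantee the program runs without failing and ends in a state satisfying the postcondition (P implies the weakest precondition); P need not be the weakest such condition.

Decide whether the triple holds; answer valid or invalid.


Working backward. After the program, the postcondition p - p + 7 ≥ e - 9 must hold; in canonical form it is e ≤ 16.
Before e := p + 2*e + 6: 2*e + p ≤ 10
Before e := p: 3*p ≤ 10
Before e := e + p - 4: 3*p ≤ 10
Before e := e - 4: 3*p ≤ 10
The weakest precondition is 3*p ≤ 10.
Check whether 3*p ≤ 6 implies it.
Every state satisfying the precondition satisfies the weakest precondition: the implication holds.
Answer: valid


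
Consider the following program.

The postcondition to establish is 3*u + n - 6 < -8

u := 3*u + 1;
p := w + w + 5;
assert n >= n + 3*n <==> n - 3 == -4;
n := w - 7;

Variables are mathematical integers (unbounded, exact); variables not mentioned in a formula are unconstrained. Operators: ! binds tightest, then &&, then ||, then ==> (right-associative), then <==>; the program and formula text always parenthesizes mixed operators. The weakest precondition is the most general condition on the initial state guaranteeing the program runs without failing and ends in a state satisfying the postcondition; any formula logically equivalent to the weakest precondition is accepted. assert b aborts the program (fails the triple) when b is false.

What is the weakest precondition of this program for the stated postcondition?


Working backward. After the program, the postcondition 3*u + n - 6 < -8 must hold; in canonical form it is n + 3*u < -2.
Before n := w - 7: 3*u + w < 5
Before assert n >= n + 3*n <==> n - 3 == -4: (3*n <= 0 <==> n == -1) && 3*u + w < 5
Before p := w + w + 5: (3*n <= 0 <==> n == -1) && 3*u + w < 5
Before u := 3*u + 1: (3*n <= 0 <==> n == -1) && 9*u + w < 2
Answer: WP = (3*n <= 0 <==> n == -1) && 9*u + w < 2


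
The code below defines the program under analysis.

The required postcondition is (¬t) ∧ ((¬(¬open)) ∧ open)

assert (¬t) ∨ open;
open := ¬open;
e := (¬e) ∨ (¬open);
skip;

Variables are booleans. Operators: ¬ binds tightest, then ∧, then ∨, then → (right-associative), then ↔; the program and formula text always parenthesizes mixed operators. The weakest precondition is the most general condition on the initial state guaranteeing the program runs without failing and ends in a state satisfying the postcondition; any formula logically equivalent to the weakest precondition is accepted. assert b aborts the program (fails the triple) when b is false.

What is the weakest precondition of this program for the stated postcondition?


Working backward. After the program, the postcondition (¬t) ∧ ((¬(¬open)) ∧ open) must hold; in canonical form it is (¬t) ∧ open.
Before skip: (¬t) ∧ open
Before e := (¬e) ∨ (¬open): (¬t) ∧ open
Before open := ¬open: (¬t) ∧ (¬open)
Before assert (¬t) ∨ open: ((¬t) ∨ open) ∧ (¬t) ∧ (¬open)
Answer: WP = ((¬t) ∨ open) ∧ (¬t) ∧ (¬open)


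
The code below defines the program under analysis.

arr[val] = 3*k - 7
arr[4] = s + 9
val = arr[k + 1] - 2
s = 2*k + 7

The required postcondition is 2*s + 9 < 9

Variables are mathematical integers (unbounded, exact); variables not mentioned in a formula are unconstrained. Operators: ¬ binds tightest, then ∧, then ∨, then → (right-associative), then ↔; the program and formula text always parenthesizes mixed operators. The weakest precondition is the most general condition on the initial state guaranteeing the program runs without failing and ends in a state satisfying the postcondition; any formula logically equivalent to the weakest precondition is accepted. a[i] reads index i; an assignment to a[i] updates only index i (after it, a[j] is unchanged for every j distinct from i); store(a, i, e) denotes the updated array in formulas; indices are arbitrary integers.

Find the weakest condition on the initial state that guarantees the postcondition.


Working backward. After the program, the postcondition 2*s + 9 < 9 must hold; in canonical form it is 2*s < 0.
Before s := 2*k + 7: 4*k < -14
Before val := arr[k + 1] - 2: 4*k < -14
Before arr[4] := s + 9: 4*k < -14
Before arr[val] := 3*k - 7: 4*k < -14
Answer: WP = 4*k < -14


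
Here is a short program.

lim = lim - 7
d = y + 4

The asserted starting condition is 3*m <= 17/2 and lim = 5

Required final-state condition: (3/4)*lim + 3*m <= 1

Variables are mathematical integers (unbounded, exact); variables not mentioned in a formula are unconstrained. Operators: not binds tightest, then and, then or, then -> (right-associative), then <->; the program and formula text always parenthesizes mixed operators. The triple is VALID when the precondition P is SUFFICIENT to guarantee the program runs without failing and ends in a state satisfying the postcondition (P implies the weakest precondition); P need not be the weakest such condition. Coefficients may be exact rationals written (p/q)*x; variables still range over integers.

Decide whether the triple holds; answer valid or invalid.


Working backward. After the program, (3/4)*lim + 3*m <= 1 must hold.
Before d := y + 4: (3/4)*lim + 3*m <= 1
Before lim := lim - 7: (3/4)*lim + 3*m <= 25/4
The weakest precondition is (3/4)*lim + 3*m <= 25/4.
Check whether 3*m <= 17/2 and lim = 5 implies it.
Countermodel: at the initial state lim = 5, m = 1, the precondition holds but the weakest precondition fails.
Answer: invalid


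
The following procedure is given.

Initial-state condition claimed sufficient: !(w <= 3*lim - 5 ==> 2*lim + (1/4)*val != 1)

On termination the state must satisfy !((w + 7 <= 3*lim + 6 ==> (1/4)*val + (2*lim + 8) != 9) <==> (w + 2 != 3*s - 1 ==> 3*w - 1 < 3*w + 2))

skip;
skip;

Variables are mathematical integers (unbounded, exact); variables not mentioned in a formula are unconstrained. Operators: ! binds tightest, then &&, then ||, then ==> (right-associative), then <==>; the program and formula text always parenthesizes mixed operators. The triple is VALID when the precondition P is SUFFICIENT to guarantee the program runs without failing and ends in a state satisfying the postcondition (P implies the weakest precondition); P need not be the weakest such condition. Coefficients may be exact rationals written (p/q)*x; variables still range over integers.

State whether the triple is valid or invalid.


Working backward. After the program, the postcondition !((w + 7 <= 3*lim + 6 ==> (1/4)*val + (2*lim + 8) != 9) <==> (w + 2 != 3*s - 1 ==> 3*w - 1 < 3*w + 2)) must hold; in canonical form it is !(w <= 3*lim - 1 ==> 2*lim + (1/4)*val != 1).
Before skip: !(w <= 3*lim - 1 ==> 2*lim + (1/4)*val != 1)
Before skip: !(w <= 3*lim - 1 ==> 2*lim + (1/4)*val != 1)
The weakest precondition is !(w <= 3*lim - 1 ==> 2*lim + (1/4)*val != 1).
Check whether !(w <= 3*lim - 5 ==> 2*lim + (1/4)*val != 1) implies it.
Every state satisfying the precondition satisfies the weakest precondition: the implication holds.
Answer: valid


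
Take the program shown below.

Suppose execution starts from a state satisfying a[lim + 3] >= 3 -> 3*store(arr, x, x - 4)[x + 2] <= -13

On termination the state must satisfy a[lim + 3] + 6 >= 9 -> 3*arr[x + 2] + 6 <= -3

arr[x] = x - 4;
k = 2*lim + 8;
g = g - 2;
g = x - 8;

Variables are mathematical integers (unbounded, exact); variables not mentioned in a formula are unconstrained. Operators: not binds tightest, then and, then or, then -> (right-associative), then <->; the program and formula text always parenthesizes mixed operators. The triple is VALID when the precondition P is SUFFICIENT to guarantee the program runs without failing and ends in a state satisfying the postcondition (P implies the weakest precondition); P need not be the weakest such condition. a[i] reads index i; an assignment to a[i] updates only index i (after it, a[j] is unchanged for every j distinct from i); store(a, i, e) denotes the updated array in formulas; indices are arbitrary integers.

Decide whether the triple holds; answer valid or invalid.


Working backward. After the program, the postcondition a[lim + 3] + 6 >= 9 -> 3*arr[x + 2] + 6 <= -3 must hold; in canonical form it is a[lim + 3] >= 3 -> 3*arr[x + 2] <= -9.
Before g := x - 8: a[lim + 3] >= 3 -> 3*arr[x + 2] <= -9
Before g := g - 2: a[lim + 3] >= 3 -> 3*arr[x + 2] <= -9
Before k := 2*lim + 8: a[lim + 3] >= 3 -> 3*arr[x + 2] <= -9
Before arr[x] := x - 4: a[lim + 3] >= 3 -> 3*store(arr, x, x - 4)[x + 2] <= -9
The weakest precondition is a[lim + 3] >= 3 -> 3*store(arr, x, x - 4)[x + 2] <= -9.
Check whether a[lim + 3] >= 3 -> 3*store(arr, x, x - 4)[x + 2] <= -13 implies it.
Every state satisfying the precondition satisfies the weakest precondition: the implication holds.
Answer: valid


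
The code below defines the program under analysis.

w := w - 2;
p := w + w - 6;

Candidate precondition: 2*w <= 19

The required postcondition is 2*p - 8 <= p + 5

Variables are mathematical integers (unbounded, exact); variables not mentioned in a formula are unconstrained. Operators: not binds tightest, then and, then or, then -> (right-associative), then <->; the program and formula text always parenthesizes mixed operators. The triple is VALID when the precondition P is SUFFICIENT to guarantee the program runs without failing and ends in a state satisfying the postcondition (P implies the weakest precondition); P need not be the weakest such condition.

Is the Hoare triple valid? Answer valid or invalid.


Working backward. After the program, the postcondition 2*p - 8 <= p + 5 must hold; in canonical form it is p <= 13.
Before p := w + w - 6: 2*w <= 19
Before w := w - 2: 2*w <= 23
The weakest precondition is 2*w <= 23.
Check whether 2*w <= 19 implies it.
Every state satisfying the precondition satisfies the weakest precondition: the implication holds.
Answer: valid


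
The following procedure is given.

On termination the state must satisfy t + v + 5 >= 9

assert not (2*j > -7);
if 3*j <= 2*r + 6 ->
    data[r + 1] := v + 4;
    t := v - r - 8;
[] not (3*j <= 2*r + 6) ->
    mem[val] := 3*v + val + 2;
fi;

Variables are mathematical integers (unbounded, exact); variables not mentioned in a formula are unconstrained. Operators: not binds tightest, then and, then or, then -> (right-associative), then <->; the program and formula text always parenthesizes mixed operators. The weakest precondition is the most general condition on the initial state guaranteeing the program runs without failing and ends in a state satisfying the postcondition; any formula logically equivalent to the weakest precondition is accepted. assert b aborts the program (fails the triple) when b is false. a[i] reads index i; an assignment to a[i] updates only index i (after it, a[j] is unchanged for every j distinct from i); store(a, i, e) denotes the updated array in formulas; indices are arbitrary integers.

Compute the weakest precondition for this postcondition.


Working backward. After the program, the postcondition t + v + 5 >= 9 must hold; in canonical form it is t + v >= 4.
Then branch requires 2*v >= r + 12; else branch requires t + v >= 4.
Before the if: (3*j <= 2*r + 6 -> 2*v >= r + 12) and ((not (3*j <= 2*r + 6)) -> t + v >= 4)
Before assert not (2*j > -7): (not (2*j > -7)) and (3*j <= 2*r + 6 -> 2*v >= r + 12) and ((not (3*j <= 2*r + 6)) -> t + v >= 4)
Answer: WP = (not (2*j > -7)) and (3*j <= 2*r + 6 -> 2*v >= r + 12) and ((not (3*j <= 2*r + 6)) -> t + v >= 4)


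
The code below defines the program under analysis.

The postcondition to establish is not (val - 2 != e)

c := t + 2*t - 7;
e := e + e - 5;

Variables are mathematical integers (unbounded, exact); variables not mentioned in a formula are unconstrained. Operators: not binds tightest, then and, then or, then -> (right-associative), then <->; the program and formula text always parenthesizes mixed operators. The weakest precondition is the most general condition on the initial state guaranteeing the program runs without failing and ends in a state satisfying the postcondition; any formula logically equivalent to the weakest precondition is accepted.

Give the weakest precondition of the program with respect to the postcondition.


Working backward. After the program, the postcondition not (val - 2 != e) must hold; in canonical form it is not (val != e + 2).
Before e := e + e - 5: not (val != 2*e - 3)
Before c := t + 2*t - 7: not (val != 2*e - 3)
Answer: WP = not (val != 2*e - 3)


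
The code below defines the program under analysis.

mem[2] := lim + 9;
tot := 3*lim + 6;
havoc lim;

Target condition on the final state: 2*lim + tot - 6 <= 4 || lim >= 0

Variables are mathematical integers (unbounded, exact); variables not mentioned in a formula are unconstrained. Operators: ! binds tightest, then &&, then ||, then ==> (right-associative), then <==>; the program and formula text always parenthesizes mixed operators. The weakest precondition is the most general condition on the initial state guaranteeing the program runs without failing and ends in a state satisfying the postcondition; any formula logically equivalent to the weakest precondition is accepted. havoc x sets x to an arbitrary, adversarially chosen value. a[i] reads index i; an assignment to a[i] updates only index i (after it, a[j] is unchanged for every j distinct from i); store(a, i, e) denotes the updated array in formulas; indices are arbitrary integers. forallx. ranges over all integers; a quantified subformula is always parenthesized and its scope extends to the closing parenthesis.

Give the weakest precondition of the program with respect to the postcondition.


Working backward. After the program, the postcondition 2*lim + tot - 6 <= 4 || lim >= 0 must hold; in canonical form it is 2*lim + tot <= 10 || lim >= 0.
Before havoc lim: forall lim_1. (2*lim_1 + tot <= 10 || lim_1 >= 0)
Before tot := 3*lim + 6: forall lim_1. (3*lim + 2*lim_1 <= 4 || lim_1 >= 0)
Before mem[2] := lim + 9: forall lim_1. (3*lim + 2*lim_1 <= 4 || lim_1 >= 0)
Answer: WP = forall lim_1. (3*lim + 2*lim_1 <= 4 || lim_1 >= 0)


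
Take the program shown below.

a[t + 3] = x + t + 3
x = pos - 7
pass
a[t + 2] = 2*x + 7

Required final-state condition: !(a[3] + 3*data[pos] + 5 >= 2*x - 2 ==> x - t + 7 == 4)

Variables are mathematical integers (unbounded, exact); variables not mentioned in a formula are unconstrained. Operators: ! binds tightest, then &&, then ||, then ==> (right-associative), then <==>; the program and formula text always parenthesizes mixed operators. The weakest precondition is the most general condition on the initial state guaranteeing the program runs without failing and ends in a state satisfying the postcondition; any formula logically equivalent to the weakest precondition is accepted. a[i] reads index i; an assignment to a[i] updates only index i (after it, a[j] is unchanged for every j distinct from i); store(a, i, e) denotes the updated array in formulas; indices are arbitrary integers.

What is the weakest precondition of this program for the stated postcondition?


Working backward. After the program, the postcondition !(a[3] + 3*data[pos] + 5 >= 2*x - 2 ==> x - t + 7 == 4) must hold; in canonical form it is !(a[3] + 3*data[pos] >= 2*x - 7 ==> x == t - 3).
Before a[t + 2] := 2*x + 7: !(3*data[pos] + store(a, t + 2, 2*x + 7)[3] >= 2*x - 7 ==> x == t - 3)
Before skip: !(3*data[pos] + store(a, t + 2, 2*x + 7)[3] >= 2*x - 7 ==> x == t - 3)
Before x := pos - 7: !(3*data[pos] + store(a, t + 2, 2*pos - 7)[3] >= 2*pos - 21 ==> pos == t + 4)
Before a[t + 3] := x + t + 3: !(3*data[pos] + store(store(a, t + 3, t + x + 3), t + 2, 2*pos - 7)[3] >= 2*pos - 21 ==> pos == t + 4)
Answer: WP = !(3*data[pos] + store(store(a, t + 3, t + x + 3), t + 2, 2*pos - 7)[3] >= 2*pos - 21 ==> pos == t + 4)
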